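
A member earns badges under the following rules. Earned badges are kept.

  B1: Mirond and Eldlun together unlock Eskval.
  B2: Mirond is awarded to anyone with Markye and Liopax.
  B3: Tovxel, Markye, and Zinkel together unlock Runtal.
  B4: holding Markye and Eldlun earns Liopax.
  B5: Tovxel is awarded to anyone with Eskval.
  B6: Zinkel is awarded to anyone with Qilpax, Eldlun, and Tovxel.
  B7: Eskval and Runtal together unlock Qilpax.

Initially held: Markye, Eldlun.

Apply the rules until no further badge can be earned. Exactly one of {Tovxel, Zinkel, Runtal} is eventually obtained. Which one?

With Markye and Eldlun, Liopax is earned (B4).
With Markye and Liopax, Mirond is earned (B2).
With Mirond and Eldlun, Eskval is earned (B1).
With Eskval, Tovxel is earned (B5).
Runtal would need Tovxel, Markye, and Zinkel (B3), but Zinkel is never earned. Zinkel would need Qilpax, Eldlun, and Tovxel (B6), but Qilpax is never earned.

Tovxel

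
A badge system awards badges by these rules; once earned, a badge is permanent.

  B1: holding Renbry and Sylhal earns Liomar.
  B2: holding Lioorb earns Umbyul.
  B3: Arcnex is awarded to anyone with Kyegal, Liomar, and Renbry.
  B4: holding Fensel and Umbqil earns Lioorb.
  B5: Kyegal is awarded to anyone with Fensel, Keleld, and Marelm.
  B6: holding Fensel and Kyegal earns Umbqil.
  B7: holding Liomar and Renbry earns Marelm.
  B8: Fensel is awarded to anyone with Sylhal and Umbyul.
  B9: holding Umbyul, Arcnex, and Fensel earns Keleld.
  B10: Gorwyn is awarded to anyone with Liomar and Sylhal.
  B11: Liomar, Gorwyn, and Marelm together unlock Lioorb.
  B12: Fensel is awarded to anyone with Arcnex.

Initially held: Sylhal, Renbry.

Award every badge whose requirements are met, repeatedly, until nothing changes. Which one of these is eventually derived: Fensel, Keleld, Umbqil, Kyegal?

Fensel

With Renbry and Sylhal, Liomar is earned (B1).
With Liomar and Sylhal, Gorwyn is earned (B10).
With Liomar and Renbry, Marelm is earned (B7).
With Liomar, Gorwyn, and Marelm, Lioorb is earned (B11).
With Lioorb, Umbyul is earned (B2).
With Sylhal and Umbyul, Fensel is earned (B8).
Umbqil would need Fensel and Kyegal (B6), but Kyegal is never earned. Keleld would need Umbyul, Arcnex, and Fensel (B9), but Arcnex is never earned. Kyegal would need Fensel, Keleld, and Marelm (B5), but Keleld is never earned.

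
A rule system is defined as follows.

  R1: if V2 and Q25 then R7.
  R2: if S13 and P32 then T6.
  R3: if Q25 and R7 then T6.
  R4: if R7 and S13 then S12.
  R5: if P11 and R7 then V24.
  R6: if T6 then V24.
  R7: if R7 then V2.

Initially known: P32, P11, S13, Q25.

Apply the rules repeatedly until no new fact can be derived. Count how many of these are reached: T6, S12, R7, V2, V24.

2

S13 and P32 hold, so T6 follows (R2).
T6 holds, so V24 follows (R6).
T6: reached.
S12 would need R7 and S13 (R4), but R7 is never established.
R7 would need V2 and Q25 (R1), but V2 is never established.
V2 would need R7 (R7), but R7 is never established.
V24: reached.
Reached: T6 and V24 — 2 of the 5.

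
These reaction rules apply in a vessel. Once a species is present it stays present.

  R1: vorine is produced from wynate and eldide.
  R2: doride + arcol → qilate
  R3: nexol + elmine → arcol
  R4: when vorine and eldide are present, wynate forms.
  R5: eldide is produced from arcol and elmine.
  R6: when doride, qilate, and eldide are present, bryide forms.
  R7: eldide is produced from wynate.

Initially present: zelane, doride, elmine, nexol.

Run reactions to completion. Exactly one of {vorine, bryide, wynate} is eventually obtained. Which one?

bryide

nexol and elmine present → arcol forms (R3).
doride and arcol present → qilate forms (R2).
arcol and elmine present → eldide forms (R5).
doride, qilate, and eldide present → bryide forms (R6).
vorine would need wynate and eldide (R1), but wynate never forms. wynate would need vorine and eldide (R4), but vorine never forms.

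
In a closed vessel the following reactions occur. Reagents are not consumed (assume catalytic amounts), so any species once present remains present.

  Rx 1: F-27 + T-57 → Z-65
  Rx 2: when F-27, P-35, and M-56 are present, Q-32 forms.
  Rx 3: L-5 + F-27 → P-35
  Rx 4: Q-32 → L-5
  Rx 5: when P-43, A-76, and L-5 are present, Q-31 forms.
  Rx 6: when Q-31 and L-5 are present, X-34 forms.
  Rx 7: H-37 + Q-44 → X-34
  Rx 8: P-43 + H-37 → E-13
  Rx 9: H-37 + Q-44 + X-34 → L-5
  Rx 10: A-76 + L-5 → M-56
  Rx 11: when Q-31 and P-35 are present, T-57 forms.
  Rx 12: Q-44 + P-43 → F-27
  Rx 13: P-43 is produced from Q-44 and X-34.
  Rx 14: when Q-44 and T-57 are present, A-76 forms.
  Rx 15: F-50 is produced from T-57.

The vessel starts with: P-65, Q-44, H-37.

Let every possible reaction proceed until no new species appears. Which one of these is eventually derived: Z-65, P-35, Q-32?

P-35

H-37 and Q-44 present → X-34 forms (Rx 7).
H-37, Q-44, and X-34 present → L-5 forms (Rx 9).
Q-44 and X-34 present → P-43 forms (Rx 13).
Q-44 and P-43 present → F-27 forms (Rx 12).
L-5 and F-27 present → P-35 forms (Rx 3).
Z-65 would need F-27 and T-57 (Rx 1), but T-57 never forms. Q-32 would need F-27, P-35, and M-56 (Rx 2), but M-56 never forms.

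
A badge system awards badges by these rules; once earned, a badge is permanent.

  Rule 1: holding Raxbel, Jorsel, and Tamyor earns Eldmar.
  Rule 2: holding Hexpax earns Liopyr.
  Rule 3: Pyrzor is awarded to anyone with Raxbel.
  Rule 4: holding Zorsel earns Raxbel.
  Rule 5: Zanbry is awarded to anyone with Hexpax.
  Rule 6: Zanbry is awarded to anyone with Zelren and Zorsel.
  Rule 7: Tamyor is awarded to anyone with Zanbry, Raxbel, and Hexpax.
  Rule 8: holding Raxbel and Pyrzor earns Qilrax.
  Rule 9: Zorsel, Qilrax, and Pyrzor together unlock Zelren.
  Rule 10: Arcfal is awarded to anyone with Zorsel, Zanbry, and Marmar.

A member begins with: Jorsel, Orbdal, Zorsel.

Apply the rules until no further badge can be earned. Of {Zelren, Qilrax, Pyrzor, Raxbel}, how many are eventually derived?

With Zorsel, Raxbel is earned (Rule 4).
With Raxbel, Pyrzor is earned (Rule 3).
With Raxbel and Pyrzor, Qilrax is earned (Rule 8).
With Zorsel, Qilrax, and Pyrzor, Zelren is earned (Rule 9).
Zelren: reached.
Qilrax: reached.
Pyrzor: reached.
Raxbel: reached.
All 4 are reached.

4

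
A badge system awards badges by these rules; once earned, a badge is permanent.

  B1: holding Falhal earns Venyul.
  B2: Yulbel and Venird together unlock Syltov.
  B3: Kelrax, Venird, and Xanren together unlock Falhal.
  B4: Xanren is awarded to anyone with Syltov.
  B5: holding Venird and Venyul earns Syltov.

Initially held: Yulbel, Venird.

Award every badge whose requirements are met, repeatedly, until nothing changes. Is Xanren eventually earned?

With Yulbel and Venird, Syltov is earned (B2).
With Syltov, Xanren is earned (B4).

Yes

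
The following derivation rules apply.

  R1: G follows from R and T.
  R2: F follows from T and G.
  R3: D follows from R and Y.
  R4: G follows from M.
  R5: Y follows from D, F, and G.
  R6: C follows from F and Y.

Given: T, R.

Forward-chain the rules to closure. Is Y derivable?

No

Y would need D, F, and G (R5), but D is never established.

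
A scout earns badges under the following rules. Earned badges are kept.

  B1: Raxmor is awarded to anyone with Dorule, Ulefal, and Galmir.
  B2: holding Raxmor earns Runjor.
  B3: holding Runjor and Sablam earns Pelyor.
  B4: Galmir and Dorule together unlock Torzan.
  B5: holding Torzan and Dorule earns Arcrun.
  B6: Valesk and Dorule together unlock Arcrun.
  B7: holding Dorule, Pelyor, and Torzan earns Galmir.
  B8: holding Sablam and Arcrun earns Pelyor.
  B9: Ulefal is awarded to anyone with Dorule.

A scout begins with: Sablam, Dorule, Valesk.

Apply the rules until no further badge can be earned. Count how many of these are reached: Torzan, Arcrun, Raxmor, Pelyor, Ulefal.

With Valesk and Dorule, Arcrun is earned (B6).
With Dorule, Ulefal is earned (B9).
With Sablam and Arcrun, Pelyor is earned (B8).
Torzan would need Galmir and Dorule (B4), but Galmir is never earned.
Arcrun: reached.
Raxmor would need Dorule, Ulefal, and Galmir (B1), but Galmir is never earned.
Pelyor: reached.
Ulefal: reached.
Reached: Arcrun, Pelyor, and Ulefal — 3 of the 5.

3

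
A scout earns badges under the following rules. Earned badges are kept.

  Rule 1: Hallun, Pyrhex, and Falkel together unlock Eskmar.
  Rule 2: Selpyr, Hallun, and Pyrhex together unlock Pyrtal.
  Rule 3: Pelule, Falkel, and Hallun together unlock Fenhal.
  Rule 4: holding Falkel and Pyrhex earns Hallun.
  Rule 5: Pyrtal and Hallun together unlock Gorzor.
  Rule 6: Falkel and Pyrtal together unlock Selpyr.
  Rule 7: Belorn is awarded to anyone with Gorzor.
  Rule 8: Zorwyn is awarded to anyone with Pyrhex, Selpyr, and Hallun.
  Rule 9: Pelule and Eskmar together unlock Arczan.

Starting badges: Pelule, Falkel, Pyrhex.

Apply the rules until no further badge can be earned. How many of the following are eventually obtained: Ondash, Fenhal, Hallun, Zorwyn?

2

With Falkel and Pyrhex, Hallun is earned (Rule 4).
With Pelule, Falkel, and Hallun, Fenhal is earned (Rule 3).
No rule produces Ondash, and it is not given.
Fenhal: reached.
Hallun: reached.
Zorwyn would need Pyrhex, Selpyr, and Hallun (Rule 8), but Selpyr is never earned.
Reached: Fenhal and Hallun — 2 of the 4.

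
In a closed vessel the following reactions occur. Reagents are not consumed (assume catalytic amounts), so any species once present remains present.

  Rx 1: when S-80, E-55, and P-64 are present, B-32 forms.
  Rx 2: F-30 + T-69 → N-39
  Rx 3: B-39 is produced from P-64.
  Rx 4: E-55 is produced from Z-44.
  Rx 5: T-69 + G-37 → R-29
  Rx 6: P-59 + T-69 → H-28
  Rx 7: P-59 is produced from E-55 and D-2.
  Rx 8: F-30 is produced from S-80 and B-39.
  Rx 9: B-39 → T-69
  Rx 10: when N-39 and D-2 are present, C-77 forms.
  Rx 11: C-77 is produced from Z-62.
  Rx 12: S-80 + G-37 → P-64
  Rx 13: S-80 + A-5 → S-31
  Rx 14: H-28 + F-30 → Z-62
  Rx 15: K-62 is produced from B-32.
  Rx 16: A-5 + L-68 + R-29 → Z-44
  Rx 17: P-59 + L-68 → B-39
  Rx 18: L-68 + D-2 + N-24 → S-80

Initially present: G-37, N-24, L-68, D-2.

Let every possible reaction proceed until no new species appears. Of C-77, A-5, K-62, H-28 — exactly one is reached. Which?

L-68, D-2, and N-24 present → S-80 forms (Rx 18).
S-80 and G-37 present → P-64 forms (Rx 12).
P-64 present → B-39 forms (Rx 3).
B-39 present → T-69 forms (Rx 9).
S-80 and B-39 present → F-30 forms (Rx 8).
F-30 and T-69 present → N-39 forms (Rx 2).
N-39 and D-2 present → C-77 forms (Rx 10).
K-62 would need B-32 (Rx 15), but B-32 never forms. H-28 would need P-59 and T-69 (Rx 6), but P-59 never forms. No rule produces A-5, and it is not given.

C-77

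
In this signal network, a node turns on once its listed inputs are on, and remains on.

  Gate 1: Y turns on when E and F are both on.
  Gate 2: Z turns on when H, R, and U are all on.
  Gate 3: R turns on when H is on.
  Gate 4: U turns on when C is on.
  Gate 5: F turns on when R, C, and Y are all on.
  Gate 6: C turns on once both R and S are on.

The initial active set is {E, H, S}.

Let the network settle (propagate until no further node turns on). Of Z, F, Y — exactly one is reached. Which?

Z

H is on, so R turns on (Gate 3).
Gate 6: R and S on → C on.
C is on, so U turns on (Gate 4).
Gate 2: H, R, and U on → Z on.
Y would need E and F (Gate 1), but F never turns on. F would need R, C, and Y (Gate 5), but Y never turns on.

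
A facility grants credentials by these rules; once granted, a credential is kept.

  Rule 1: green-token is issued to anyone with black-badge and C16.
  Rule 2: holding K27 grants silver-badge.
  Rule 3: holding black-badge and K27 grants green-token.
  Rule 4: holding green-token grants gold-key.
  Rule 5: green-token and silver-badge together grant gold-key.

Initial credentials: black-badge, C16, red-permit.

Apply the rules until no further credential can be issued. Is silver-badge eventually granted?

No

silver-badge would need K27 (Rule 2), but K27 is never granted.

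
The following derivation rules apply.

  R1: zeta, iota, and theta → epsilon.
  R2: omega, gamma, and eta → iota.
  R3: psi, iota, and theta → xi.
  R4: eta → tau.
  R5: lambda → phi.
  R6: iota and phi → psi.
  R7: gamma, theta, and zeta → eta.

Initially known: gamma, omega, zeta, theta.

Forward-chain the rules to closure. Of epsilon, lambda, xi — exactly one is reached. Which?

epsilon

From gamma, theta, and zeta, R7 gives eta.
omega, gamma, and eta hold, so iota follows (R2).
From zeta, iota, and theta, R1 gives epsilon.
No rule produces lambda, and it is not given. xi would need psi, iota, and theta (R3), but psi is never established.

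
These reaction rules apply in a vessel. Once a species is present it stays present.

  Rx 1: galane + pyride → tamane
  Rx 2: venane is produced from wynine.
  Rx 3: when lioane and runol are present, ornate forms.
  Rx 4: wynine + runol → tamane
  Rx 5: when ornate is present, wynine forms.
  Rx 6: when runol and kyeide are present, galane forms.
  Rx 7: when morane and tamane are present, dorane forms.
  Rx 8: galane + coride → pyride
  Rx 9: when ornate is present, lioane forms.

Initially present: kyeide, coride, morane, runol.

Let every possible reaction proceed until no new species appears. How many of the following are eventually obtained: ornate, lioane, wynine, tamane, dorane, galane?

runol and kyeide present → galane forms (Rx 6).
galane and coride present → pyride forms (Rx 8).
galane and pyride present → tamane forms (Rx 1).
morane and tamane present → dorane forms (Rx 7).
ornate would need lioane and runol (Rx 3), but lioane never forms.
lioane would need ornate (Rx 9), but ornate never forms.
wynine would need ornate (Rx 5), but ornate never forms.
tamane: reached.
dorane: reached.
galane: reached.
Reached: tamane, dorane, and galane — 3 of the 6.

3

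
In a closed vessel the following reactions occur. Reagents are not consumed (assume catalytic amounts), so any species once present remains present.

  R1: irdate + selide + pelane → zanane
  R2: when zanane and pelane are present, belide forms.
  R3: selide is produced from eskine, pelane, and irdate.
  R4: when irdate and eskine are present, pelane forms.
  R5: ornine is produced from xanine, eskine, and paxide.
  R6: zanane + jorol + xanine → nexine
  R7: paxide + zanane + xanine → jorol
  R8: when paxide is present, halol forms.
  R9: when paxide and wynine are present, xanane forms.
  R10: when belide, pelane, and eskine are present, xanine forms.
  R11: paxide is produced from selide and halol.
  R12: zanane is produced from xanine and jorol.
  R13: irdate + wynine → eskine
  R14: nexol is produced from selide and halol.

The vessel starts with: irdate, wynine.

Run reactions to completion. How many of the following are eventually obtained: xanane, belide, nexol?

irdate and wynine present → eskine forms (R13).
irdate and eskine present → pelane forms (R4).
eskine, pelane, and irdate present → selide forms (R3).
irdate, selide, and pelane present → zanane forms (R1).
zanane and pelane present → belide forms (R2).
xanane would need paxide and wynine (R9), but paxide never forms.
belide: reached.
nexol would need selide and halol (R14), but halol never forms.
Reached: belide — 1 of the 3.

1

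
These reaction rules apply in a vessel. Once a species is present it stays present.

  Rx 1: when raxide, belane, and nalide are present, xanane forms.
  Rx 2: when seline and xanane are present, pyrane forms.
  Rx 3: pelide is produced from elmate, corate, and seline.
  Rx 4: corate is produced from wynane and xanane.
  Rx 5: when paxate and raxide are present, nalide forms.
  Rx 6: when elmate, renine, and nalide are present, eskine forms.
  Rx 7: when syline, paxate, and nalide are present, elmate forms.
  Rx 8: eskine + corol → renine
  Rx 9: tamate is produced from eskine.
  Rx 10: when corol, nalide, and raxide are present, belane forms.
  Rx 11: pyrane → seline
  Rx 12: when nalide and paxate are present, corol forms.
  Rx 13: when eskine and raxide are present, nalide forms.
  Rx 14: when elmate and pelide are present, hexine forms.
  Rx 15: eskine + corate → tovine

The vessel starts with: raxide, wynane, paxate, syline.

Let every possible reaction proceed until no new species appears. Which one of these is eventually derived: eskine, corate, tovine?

corate

paxate and raxide present → nalide forms (Rx 5).
nalide and paxate present → corol forms (Rx 12).
corol, nalide, and raxide present → belane forms (Rx 10).
raxide, belane, and nalide present → xanane forms (Rx 1).
wynane and xanane present → corate forms (Rx 4).
tovine would need eskine and corate (Rx 15), but eskine never forms. eskine would need elmate, renine, and nalide (Rx 6), but renine never forms.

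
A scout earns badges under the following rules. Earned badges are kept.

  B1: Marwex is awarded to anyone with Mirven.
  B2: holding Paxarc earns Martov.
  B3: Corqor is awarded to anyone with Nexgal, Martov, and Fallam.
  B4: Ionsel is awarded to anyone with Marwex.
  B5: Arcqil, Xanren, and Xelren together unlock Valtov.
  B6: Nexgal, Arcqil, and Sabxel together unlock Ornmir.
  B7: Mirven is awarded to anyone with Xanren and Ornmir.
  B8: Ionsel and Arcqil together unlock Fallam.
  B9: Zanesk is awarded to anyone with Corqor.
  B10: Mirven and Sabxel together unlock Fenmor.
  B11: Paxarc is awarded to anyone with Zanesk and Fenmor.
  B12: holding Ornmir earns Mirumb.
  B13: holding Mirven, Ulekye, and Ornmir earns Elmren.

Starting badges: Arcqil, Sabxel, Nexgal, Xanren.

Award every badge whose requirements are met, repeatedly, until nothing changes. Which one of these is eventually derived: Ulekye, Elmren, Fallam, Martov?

Fallam

With Nexgal, Arcqil, and Sabxel, Ornmir is earned (B6).
With Xanren and Ornmir, Mirven is earned (B7).
With Mirven, Marwex is earned (B1).
With Marwex, Ionsel is earned (B4).
With Ionsel and Arcqil, Fallam is earned (B8).
No rule produces Ulekye, and it is not given. Elmren would need Mirven, Ulekye, and Ornmir (B13), but Ulekye is never earned. Martov would need Paxarc (B2), but Paxarc is never earned.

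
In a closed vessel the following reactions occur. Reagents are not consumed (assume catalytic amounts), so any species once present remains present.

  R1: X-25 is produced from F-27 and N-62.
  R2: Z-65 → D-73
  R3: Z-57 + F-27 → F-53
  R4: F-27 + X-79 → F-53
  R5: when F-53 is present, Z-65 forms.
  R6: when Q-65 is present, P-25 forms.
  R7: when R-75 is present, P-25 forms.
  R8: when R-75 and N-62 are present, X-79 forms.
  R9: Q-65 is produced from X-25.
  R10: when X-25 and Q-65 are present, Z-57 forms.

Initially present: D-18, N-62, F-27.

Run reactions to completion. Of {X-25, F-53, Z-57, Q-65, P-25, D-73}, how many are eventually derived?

F-27 and N-62 present → X-25 forms (R1).
X-25 present → Q-65 forms (R9).
X-25 and Q-65 present → Z-57 forms (R10).
Q-65 present → P-25 forms (R6).
Z-57 and F-27 present → F-53 forms (R3).
F-53 present → Z-65 forms (R5).
Z-65 present → D-73 forms (R2).
X-25: reached.
F-53: reached.
Z-57: reached.
Q-65: reached.
P-25: reached.
D-73: reached.
All 6 are reached.

6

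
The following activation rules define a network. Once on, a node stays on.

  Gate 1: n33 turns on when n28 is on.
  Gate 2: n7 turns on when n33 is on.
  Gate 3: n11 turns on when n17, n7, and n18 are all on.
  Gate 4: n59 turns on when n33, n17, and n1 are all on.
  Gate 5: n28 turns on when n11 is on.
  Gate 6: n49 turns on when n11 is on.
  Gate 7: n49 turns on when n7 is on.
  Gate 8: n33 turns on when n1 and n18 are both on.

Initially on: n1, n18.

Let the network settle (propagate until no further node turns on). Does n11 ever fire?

n11 would need n17, n7, and n18 (Gate 3), but n17 never turns on.

No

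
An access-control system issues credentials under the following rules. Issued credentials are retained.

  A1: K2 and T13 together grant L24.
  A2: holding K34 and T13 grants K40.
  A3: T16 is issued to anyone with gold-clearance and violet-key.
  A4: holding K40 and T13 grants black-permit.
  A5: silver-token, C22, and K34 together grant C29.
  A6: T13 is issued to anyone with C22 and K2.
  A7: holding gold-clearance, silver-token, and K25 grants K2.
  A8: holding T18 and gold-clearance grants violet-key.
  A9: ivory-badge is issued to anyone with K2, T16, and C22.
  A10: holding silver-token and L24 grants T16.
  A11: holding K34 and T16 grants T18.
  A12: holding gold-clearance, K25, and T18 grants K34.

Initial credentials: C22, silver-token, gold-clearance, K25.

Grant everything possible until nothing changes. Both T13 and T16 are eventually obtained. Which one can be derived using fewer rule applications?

T13: Holding gold-clearance, silver-token, and K25 grants K2 (A7). Holding C22 and K2 grants T13 (A6). [2 rule applications]
T16: Holding gold-clearance, silver-token, and K25 grants K2 (A7). Holding C22 and K2 grants T13 (A6). Holding K2 and T13 grants L24 (A1). Holding silver-token and L24 grants T16 (A10). [4 rule applications]
T13 needs fewer.

T13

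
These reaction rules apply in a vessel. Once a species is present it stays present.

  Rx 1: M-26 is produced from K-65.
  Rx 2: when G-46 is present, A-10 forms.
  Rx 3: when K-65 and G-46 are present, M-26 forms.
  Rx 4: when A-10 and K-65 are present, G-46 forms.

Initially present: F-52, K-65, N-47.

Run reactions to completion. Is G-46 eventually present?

G-46 would need A-10 and K-65 (Rx 4), but A-10 never forms.

No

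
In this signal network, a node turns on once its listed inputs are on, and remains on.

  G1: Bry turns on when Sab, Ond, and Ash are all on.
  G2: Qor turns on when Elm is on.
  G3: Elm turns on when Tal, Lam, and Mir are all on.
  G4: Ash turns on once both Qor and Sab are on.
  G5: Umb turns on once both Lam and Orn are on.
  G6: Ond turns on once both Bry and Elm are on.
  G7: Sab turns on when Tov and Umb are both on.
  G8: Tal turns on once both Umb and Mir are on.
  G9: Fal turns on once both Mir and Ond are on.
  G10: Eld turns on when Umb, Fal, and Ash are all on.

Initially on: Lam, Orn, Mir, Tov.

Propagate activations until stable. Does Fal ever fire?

No

Fal would need Mir and Ond (G9), but Ond never turns on.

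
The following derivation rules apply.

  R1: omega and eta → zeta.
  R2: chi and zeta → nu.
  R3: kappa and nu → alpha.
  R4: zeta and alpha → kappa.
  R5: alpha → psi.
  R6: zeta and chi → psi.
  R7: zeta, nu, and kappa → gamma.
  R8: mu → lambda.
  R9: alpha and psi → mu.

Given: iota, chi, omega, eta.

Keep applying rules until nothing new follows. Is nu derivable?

From omega and eta, R1 gives zeta.
chi and zeta hold, so nu follows (R2).

Yes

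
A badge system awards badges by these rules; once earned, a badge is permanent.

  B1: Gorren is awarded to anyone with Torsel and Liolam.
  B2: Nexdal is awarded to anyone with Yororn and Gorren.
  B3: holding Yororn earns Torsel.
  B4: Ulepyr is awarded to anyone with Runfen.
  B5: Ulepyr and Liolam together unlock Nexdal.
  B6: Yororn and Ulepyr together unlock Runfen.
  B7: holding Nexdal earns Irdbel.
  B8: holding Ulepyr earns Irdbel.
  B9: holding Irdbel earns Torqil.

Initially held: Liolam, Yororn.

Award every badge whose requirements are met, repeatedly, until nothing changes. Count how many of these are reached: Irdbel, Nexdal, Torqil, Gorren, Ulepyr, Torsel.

With Yororn, Torsel is earned (B3).
With Torsel and Liolam, Gorren is earned (B1).
With Yororn and Gorren, Nexdal is earned (B2).
With Nexdal, Irdbel is earned (B7).
With Irdbel, Torqil is earned (B9).
Irdbel: reached.
Nexdal: reached.
Torqil: reached.
Gorren: reached.
Ulepyr would need Runfen (B4), but Runfen is never earned.
Torsel: reached.
Reached: Irdbel, Nexdal, Torqil, Gorren, and Torsel — 5 of the 6.

5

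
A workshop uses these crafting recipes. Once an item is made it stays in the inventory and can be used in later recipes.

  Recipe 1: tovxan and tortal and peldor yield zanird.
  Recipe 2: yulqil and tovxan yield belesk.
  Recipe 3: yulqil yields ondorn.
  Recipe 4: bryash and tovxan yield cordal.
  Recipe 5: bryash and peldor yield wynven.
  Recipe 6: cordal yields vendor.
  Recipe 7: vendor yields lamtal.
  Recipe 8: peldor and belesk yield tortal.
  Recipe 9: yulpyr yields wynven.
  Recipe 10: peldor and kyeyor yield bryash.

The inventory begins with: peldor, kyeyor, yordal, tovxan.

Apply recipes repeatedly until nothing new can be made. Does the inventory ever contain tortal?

tortal would need peldor and belesk (Recipe 8), but belesk is never obtained.

No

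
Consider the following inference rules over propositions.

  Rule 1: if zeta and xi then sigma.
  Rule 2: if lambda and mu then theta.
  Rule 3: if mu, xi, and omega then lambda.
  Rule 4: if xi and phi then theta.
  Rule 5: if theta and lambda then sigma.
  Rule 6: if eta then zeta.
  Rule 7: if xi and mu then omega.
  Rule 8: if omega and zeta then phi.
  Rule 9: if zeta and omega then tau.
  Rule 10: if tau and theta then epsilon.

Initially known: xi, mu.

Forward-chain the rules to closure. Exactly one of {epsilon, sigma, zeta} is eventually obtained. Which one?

xi and mu hold, so omega follows (Rule 7).
From mu, xi, and omega, Rule 3 gives lambda.
lambda and mu hold, so theta follows (Rule 2).
theta and lambda hold, so sigma follows (Rule 5).
zeta would need eta (Rule 6), but eta is never established. epsilon would need tau and theta (Rule 10), but tau is never established.

sigma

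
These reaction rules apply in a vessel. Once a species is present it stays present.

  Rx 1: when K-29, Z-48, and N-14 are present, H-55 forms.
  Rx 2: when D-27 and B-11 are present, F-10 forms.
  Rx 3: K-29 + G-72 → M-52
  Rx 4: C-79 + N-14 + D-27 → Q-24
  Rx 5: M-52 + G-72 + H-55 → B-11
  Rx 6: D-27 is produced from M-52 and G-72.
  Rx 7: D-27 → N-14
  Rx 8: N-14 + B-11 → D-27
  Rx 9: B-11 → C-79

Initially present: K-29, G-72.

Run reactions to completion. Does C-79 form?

No

C-79 would need B-11 (Rx 9), but B-11 never forms.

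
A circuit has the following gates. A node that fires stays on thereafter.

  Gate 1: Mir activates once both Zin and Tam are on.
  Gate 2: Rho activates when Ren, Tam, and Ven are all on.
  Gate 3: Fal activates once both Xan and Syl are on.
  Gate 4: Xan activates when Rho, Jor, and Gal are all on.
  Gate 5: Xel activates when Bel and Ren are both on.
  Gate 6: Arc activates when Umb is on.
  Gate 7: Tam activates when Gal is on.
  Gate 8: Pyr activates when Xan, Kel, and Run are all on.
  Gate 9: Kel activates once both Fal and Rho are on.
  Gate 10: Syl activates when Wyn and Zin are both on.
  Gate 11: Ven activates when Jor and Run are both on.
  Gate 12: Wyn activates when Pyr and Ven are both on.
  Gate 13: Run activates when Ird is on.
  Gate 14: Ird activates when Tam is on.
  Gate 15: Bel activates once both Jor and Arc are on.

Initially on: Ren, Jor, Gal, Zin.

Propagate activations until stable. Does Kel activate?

Kel would need Fal and Rho (Gate 9), but Fal never turns on.

No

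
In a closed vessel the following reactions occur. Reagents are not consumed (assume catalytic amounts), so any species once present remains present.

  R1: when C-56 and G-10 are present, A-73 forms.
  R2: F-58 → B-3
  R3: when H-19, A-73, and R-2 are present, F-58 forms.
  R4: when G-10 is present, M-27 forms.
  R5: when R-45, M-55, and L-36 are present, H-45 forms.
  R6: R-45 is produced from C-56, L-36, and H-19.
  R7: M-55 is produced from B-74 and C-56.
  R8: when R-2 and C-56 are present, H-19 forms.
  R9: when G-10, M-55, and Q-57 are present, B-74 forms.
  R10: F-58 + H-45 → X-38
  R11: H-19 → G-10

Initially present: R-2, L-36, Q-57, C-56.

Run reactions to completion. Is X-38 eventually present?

X-38 would need F-58 and H-45 (R10), but H-45 never forms.

No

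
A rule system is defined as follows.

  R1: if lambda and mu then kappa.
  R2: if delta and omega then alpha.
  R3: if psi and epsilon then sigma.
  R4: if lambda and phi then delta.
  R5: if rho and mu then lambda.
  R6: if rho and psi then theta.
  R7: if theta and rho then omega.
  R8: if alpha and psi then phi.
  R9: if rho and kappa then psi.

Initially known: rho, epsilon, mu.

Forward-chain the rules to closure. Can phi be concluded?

phi would need alpha and psi (R8), but alpha is never established.

No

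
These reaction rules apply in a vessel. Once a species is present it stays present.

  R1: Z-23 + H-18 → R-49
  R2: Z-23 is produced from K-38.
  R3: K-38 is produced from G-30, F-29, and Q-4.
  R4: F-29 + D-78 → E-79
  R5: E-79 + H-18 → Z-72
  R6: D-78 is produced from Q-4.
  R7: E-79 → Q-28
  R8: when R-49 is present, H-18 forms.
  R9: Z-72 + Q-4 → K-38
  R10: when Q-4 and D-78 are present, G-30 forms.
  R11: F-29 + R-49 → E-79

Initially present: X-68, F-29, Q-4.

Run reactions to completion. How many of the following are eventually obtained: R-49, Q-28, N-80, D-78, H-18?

2

Q-4 present → D-78 forms (R6).
F-29 and D-78 present → E-79 forms (R4).
E-79 present → Q-28 forms (R7).
R-49 would need Z-23 and H-18 (R1), but H-18 never forms.
Q-28: reached.
No rule produces N-80, and it is not given.
D-78: reached.
H-18 would need R-49 (R8), but R-49 never forms.
Reached: Q-28 and D-78 — 2 of the 5.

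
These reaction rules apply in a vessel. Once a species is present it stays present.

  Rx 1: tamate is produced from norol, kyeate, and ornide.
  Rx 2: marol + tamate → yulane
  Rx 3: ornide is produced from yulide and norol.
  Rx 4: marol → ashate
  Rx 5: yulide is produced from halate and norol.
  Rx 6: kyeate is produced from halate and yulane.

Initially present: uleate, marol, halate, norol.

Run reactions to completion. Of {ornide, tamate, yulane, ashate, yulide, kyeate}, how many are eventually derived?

3

halate and norol present → yulide forms (Rx 5).
marol present → ashate forms (Rx 4).
yulide and norol present → ornide forms (Rx 3).
ornide: reached.
tamate would need norol, kyeate, and ornide (Rx 1), but kyeate never forms.
yulane would need marol and tamate (Rx 2), but tamate never forms.
ashate: reached.
yulide: reached.
kyeate would need halate and yulane (Rx 6), but yulane never forms.
Reached: ornide, ashate, and yulide — 3 of the 6.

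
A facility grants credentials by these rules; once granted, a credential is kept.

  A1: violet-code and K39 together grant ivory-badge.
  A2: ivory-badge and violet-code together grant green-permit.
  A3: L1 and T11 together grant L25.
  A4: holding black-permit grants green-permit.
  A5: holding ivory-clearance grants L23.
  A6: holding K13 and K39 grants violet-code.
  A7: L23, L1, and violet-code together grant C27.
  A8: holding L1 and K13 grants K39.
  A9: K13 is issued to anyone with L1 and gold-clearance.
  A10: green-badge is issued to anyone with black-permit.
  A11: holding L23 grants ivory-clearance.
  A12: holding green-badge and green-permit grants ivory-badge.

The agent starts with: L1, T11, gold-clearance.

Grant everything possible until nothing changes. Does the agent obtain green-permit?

Yes

Holding L1 and gold-clearance grants K13 (A9).
Holding L1 and K13 grants K39 (A8).
Holding K13 and K39 grants violet-code (A6).
Holding violet-code and K39 grants ivory-badge (A1).
Holding ivory-badge and violet-code grants green-permit (A2).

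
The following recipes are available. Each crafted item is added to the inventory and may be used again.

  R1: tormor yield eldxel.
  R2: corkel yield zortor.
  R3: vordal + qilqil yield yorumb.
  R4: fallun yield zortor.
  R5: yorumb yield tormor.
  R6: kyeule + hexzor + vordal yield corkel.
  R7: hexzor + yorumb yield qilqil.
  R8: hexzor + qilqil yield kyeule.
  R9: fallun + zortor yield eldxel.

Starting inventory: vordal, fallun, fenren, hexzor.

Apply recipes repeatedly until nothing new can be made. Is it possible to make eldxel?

Using R4, fallun makes zortor.
Using R9, fallun and zortor make eldxel.

Yes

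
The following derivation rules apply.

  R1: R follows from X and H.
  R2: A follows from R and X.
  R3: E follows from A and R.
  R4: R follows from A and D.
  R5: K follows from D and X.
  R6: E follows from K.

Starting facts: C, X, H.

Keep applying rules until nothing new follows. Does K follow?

K would need D and X (R5), but D is never established.

No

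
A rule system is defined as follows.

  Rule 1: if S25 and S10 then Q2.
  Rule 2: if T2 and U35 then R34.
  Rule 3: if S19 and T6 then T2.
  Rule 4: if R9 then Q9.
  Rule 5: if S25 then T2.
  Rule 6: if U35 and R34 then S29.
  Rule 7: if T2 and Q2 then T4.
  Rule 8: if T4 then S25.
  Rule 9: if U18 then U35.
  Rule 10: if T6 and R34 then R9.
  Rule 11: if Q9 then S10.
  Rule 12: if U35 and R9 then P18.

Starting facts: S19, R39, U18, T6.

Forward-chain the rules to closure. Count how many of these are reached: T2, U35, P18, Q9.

S19 and T6 hold, so T2 follows (Rule 3).
From U18, Rule 9 gives U35.
T2 and U35 hold, so R34 follows (Rule 2).
From T6 and R34, Rule 10 gives R9.
From R9, Rule 4 gives Q9.
From U35 and R9, Rule 12 gives P18.
T2: reached.
U35: reached.
P18: reached.
Q9: reached.
All 4 are reached.

4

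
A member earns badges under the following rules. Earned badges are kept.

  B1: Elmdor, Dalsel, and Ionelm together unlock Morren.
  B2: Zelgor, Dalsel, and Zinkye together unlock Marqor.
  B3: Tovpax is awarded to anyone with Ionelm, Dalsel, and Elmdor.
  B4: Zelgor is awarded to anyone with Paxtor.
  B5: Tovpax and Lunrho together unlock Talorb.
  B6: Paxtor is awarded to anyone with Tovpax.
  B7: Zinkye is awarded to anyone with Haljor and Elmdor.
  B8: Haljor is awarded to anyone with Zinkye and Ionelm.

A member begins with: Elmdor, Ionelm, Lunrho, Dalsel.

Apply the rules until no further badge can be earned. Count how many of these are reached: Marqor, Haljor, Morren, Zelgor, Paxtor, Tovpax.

With Ionelm, Dalsel, and Elmdor, Tovpax is earned (B3).
With Elmdor, Dalsel, and Ionelm, Morren is earned (B1).
With Tovpax, Paxtor is earned (B6).
With Paxtor, Zelgor is earned (B4).
Marqor would need Zelgor, Dalsel, and Zinkye (B2), but Zinkye is never earned.
Haljor would need Zinkye and Ionelm (B8), but Zinkye is never earned.
Morren: reached.
Zelgor: reached.
Paxtor: reached.
Tovpax: reached.
Reached: Morren, Zelgor, Paxtor, and Tovpax — 4 of the 6.

4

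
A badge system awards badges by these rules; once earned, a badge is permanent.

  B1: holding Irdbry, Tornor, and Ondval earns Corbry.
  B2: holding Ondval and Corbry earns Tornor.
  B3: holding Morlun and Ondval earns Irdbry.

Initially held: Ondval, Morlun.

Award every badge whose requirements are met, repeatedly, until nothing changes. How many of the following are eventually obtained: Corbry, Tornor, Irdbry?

With Morlun and Ondval, Irdbry is earned (B3).
Corbry would need Irdbry, Tornor, and Ondval (B1), but Tornor is never earned.
Tornor would need Ondval and Corbry (B2), but Corbry is never earned.
Irdbry: reached.
Reached: Irdbry — 1 of the 3.

1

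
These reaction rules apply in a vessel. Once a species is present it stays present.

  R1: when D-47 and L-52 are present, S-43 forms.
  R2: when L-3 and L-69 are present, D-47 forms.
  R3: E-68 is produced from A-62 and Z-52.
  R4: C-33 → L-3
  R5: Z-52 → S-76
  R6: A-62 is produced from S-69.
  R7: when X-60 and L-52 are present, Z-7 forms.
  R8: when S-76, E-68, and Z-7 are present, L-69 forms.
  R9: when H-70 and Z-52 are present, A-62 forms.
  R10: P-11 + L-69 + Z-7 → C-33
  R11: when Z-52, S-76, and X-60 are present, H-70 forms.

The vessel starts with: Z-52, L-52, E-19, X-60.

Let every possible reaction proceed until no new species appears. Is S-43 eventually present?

No

S-43 would need D-47 and L-52 (R1), but D-47 never forms.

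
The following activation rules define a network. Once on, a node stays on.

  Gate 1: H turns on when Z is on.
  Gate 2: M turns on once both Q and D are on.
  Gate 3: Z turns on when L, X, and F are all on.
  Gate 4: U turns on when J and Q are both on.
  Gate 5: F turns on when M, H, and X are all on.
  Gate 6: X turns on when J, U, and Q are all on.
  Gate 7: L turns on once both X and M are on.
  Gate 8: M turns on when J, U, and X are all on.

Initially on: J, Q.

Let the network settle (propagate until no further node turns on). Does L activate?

Yes

J and Q are on, so U turns on (Gate 4).
Gate 6: J, U, and Q on → X on.
Gate 8: J, U, and X on → M on.
Gate 7: X and M on → L on.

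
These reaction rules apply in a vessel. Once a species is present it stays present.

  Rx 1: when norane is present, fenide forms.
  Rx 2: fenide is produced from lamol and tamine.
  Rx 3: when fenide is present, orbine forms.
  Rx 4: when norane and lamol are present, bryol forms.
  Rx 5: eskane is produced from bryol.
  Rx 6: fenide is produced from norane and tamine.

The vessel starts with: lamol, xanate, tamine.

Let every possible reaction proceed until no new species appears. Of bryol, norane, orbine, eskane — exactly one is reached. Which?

lamol and tamine present → fenide forms (Rx 2).
fenide present → orbine forms (Rx 3).
eskane would need bryol (Rx 5), but bryol never forms. bryol would need norane and lamol (Rx 4), but norane never forms. No rule produces norane, and it is not given.

orbine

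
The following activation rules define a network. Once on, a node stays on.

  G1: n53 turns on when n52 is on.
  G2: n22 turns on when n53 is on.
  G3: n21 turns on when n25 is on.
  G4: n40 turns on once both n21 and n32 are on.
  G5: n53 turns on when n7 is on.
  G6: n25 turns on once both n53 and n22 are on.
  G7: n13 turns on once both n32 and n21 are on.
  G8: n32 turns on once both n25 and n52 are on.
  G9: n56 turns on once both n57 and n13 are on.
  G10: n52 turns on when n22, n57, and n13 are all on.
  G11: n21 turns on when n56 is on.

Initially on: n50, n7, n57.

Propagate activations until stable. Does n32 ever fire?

No

n32 would need n25 and n52 (G8), but n52 never turns on.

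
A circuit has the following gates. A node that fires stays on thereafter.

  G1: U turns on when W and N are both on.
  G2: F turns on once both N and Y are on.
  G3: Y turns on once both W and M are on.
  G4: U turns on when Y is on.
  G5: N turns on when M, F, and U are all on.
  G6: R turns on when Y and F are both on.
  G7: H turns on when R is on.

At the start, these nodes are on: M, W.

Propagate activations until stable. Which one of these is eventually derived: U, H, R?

W and M are on, so Y turns on (G3).
G4: Y on → U on.
R would need Y and F (G6), but F never turns on. H would need R (G7), but R never turns on.

U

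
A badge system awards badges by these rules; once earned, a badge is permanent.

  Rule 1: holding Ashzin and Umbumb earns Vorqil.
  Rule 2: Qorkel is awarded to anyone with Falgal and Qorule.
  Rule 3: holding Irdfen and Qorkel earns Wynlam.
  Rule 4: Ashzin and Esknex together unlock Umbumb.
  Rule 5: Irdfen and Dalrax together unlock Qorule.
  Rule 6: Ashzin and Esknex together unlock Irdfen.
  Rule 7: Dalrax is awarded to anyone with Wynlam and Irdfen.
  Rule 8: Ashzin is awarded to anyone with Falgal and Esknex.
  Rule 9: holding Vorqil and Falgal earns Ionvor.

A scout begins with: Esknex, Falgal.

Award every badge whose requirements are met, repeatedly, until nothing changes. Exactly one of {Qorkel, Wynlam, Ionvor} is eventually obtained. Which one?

Ionvor

With Falgal and Esknex, Ashzin is earned (Rule 8).
With Ashzin and Esknex, Umbumb is earned (Rule 4).
With Ashzin and Umbumb, Vorqil is earned (Rule 1).
With Vorqil and Falgal, Ionvor is earned (Rule 9).
Qorkel would need Falgal and Qorule (Rule 2), but Qorule is never earned. Wynlam would need Irdfen and Qorkel (Rule 3), but Qorkel is never earned.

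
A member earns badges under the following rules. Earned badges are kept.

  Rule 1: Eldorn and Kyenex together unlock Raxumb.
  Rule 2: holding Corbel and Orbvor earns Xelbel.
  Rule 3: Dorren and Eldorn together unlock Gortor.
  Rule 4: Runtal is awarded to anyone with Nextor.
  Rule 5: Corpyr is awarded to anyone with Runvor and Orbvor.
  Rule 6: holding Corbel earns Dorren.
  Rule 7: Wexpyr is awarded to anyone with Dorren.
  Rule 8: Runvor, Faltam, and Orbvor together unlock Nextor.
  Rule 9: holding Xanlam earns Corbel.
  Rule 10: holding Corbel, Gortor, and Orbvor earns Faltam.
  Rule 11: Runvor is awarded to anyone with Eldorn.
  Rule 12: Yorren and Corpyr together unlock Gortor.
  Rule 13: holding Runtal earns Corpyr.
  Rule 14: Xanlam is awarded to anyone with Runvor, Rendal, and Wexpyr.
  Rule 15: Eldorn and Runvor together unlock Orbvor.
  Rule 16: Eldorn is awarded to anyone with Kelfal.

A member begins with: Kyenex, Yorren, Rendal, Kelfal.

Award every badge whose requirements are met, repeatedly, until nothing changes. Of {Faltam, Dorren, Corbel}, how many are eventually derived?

0

Faltam would need Corbel, Gortor, and Orbvor (Rule 10), but Corbel is never earned.
Dorren would need Corbel (Rule 6), but Corbel is never earned.
Corbel would need Xanlam (Rule 9), but Xanlam is never earned.
None of the 3 are reached.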